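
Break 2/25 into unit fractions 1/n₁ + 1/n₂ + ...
1/13 + 1/325

Greedy algorithm:
2/25: ceiling(25/2) = 13, use 1/13
1/325: ceiling(325/1) = 325, use 1/325
Result: 2/25 = 1/13 + 1/325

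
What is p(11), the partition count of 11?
56

p(n) counts ways to write n as a sum of positive integers (order ignored).
Euler's pentagonal recurrence: p(k) = p(k-1) + p(k-2) - p(k-5) - p(k-7) + p(k-12) + p(k-15) - ... (offsets j(3j∓1)/2, signs ++--, p(0)=1, p(<0)=0).
DP table for k = 0..10: p(0)=1, p(1)=1, p(2)=2, p(3)=3, p(4)=5, p(5)=7, p(6)=11, p(7)=15, p(8)=22, p(9)=30, p(10)=42.
Final step: p(11) = p(10) + p(9) - p(6) - p(4)
= 42 + 30 - 11 - 5
= 56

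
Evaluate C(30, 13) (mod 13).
2

Using Lucas' theorem:
Write n=30 and k=13 in base 13:
n in base 13: [2, 4]
k in base 13: [1, 0]
C(30,13) mod 13 = ∏ C(n_i, k_i) mod 13
Digit binomials (mod 13): C(2,1) = 2; C(4,0) = 1
Product: 2 × 1 = 2 ≡ 2 (mod 13)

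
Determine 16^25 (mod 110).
56

Repeated squaring. Binary of 25 = 11001.
16^1 ≡ 16 (mod 110); 16^2 ≡ 36 (mod 110); 16^4 ≡ 86 (mod 110); 16^8 ≡ 26 (mod 110); 16^16 ≡ 16 (mod 110)
16^25 = 16^1 × 16^8 × 16^16 ≡ 56 (mod 110)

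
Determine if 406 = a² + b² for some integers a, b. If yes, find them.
Not possible

Factorization: 406 = 2 × 7 × 29
By Fermat: n is sum of two squares iff every prime p ≡ 3 (mod 4) appears to even power.
Prime(s) ≡ 3 (mod 4) with odd exponent: [(7, 1)]
Therefore 406 cannot be expressed as a² + b².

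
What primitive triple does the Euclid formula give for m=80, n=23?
(5871, 3680, 6929)

Euclid's formula: a = m² - n², b = 2mn, c = m² + n²
m = 80, n = 23
a = 80² - 23² = 6400 - 529 = 5871
b = 2 × 80 × 23 = 3680
c = 80² + 23² = 6400 + 529 = 6929
Verification: 5871² + 3680² = 34468641 + 13542400 = 48011041 = 6929² ✓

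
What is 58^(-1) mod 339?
76

gcd(58, 339) = 1, so the inverse exists.
Extended Euclidean algorithm on (339, 58):
339 = 5 × 58 + 49  ⟹  49 = (1)·339 + (-5)·58
58 = 1 × 49 + 9  ⟹  9 = (-1)·339 + (6)·58
49 = 5 × 9 + 4  ⟹  4 = (6)·339 + (-35)·58
9 = 2 × 4 + 1  ⟹  1 = (-13)·339 + (76)·58
So (76)·58 ≡ 1 (mod 339), i.e. 58^(-1) ≡ 76 (mod 339).
Check: 58 × 76 = 4408 ≡ 1 (mod 339)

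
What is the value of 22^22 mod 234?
22

Repeated squaring. Binary of 22 = 10110.
22^1 ≡ 22 (mod 234); 22^2 ≡ 16 (mod 234); 22^4 ≡ 22 (mod 234); 22^8 ≡ 16 (mod 234); 22^16 ≡ 22 (mod 234)
22^22 = 22^2 × 22^4 × 22^16 ≡ 22 (mod 234)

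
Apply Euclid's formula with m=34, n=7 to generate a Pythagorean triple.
(1107, 476, 1205)

Euclid's formula: a = m² - n², b = 2mn, c = m² + n²
m = 34, n = 7
a = 34² - 7² = 1156 - 49 = 1107
b = 2 × 34 × 7 = 476
c = 34² + 7² = 1156 + 49 = 1205
Verification: 1107² + 476² = 1225449 + 226576 = 1452025 = 1205² ✓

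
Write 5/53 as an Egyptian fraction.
1/11 + 1/292 + 1/170236

Greedy algorithm:
5/53: ceiling(53/5) = 11, use 1/11
2/583: ceiling(583/2) = 292, use 1/292
1/170236: ceiling(170236/1) = 170236, use 1/170236
Result: 5/53 = 1/11 + 1/292 + 1/170236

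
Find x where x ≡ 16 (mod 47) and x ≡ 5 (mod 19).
157

Using Chinese Remainder Theorem:
M = 47 × 19 = 893
M1 = 19, M2 = 47
y1 = 19^(-1) mod 47 = 5
y2 = 47^(-1) mod 19 = 17
x = (16×19×5 + 5×47×17) mod 893 = 157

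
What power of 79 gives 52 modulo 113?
62

Baby-step giant-step with step n = ⌈√113⌉ = 11.
Baby steps 79^j mod 113 (j:value) for j=0..10: 0:1, 1:79, 2:26, 3:20, 4:111, 5:68, 6:61, 7:73, 8:4, 9:90, 10:104.
Giant-step multiplier: 79^(-11) ≡ 79^(112-11) = 79^101 ≡ 89 (mod 113).
Giant steps γ_i = 52·89^i mod 113: γ_0=52, γ_1=108, γ_2=7, γ_3=58, γ_4=77, γ_5=73 (in table at j=7).
x = i·n + j = 5·11 + 7 = 62.
Check: 79^62 ≡ 52 (mod 113).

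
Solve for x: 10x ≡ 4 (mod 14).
x ≡ 6 (mod 7)

gcd(10, 14) = 2, which divides 4, so solutions exist.
Divide through by 2: 5x ≡ 2 (mod 7).
Find 5^(-1) mod 7 by the extended Euclidean algorithm:
7 = 1 × 5 + 2  ⟹  2 = (1)·7 + (-1)·5
5 = 2 × 2 + 1  ⟹  1 = (-2)·7 + (3)·5
So (3)·5 ≡ 1 (mod 7), i.e. 5^(-1) ≡ 3 (mod 7).
x ≡ 3 × 2 = 6 ≡ 6 (mod 7).
Check: 10 × 6 = 60 ≡ 4 (mod 14).
x ≡ 6 (mod 7), giving 2 solutions mod 14.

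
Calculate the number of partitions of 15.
176

p(n) counts ways to write n as a sum of positive integers (order ignored).
Euler's pentagonal recurrence: p(k) = p(k-1) + p(k-2) - p(k-5) - p(k-7) + p(k-12) + p(k-15) - ... (offsets j(3j∓1)/2, signs ++--, p(0)=1, p(<0)=0).
DP table for k = 0..14: p(0)=1, p(1)=1, p(2)=2, p(3)=3, p(4)=5, p(5)=7, p(6)=11, p(7)=15, p(8)=22, p(9)=30, p(10)=42, p(11)=56, p(12)=77, p(13)=101, p(14)=135.
Final step: p(15) = p(14) + p(13) - p(10) - p(8) + p(3) + p(0)
= 135 + 101 - 42 - 22 + 3 + 1
= 176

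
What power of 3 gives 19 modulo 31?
4

Baby-step giant-step with step n = ⌈√31⌉ = 6.
Baby steps 3^j mod 31 (j:value) for j=0..5: 0:1, 1:3, 2:9, 3:27, 4:19, 5:26.
h = 19 is already in the table at j=4, so x = 4.
Check: 3^4 ≡ 19 (mod 31).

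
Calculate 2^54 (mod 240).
64

Repeated squaring. Binary of 54 = 110110.
2^1 ≡ 2 (mod 240); 2^2 ≡ 4 (mod 240); 2^4 ≡ 16 (mod 240); 2^8 ≡ 16 (mod 240); 2^16 ≡ 16 (mod 240); 2^32 ≡ 16 (mod 240)
2^54 = 2^2 × 2^4 × 2^16 × 2^32 ≡ 64 (mod 240)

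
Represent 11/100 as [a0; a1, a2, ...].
[0; 9, 11]

Euclidean algorithm steps:
11 = 0 × 100 + 11
100 = 9 × 11 + 1
11 = 11 × 1 + 0
Continued fraction: [0; 9, 11]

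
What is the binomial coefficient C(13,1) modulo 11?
2

Using Lucas' theorem:
Write n=13 and k=1 in base 11:
n in base 11: [1, 2]
k in base 11: [0, 1]
C(13,1) mod 11 = ∏ C(n_i, k_i) mod 11
Digit binomials (mod 11): C(1,0) = 1; C(2,1) = 2
Product: 1 × 2 = 2 ≡ 2 (mod 11)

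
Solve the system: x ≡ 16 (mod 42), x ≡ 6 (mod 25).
856

Using Chinese Remainder Theorem:
M = 42 × 25 = 1050
M1 = 25, M2 = 42
y1 = 25^(-1) mod 42 = 37
y2 = 42^(-1) mod 25 = 3
x = (16×25×37 + 6×42×3) mod 1050 = 856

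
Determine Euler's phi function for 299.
264

299 = 13 × 23
φ(n) = n × ∏(1 - 1/p) for each prime p dividing n
φ(299) = 299 × (1 - 1/13) × (1 - 1/23) = 264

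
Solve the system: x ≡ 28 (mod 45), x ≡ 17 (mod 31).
1288

Using Chinese Remainder Theorem:
M = 45 × 31 = 1395
M1 = 31, M2 = 45
y1 = 31^(-1) mod 45 = 16
y2 = 45^(-1) mod 31 = 20
x = (28×31×16 + 17×45×20) mod 1395 = 1288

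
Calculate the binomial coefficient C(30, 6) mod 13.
0

Using Lucas' theorem:
Write n=30 and k=6 in base 13:
n in base 13: [2, 4]
k in base 13: [0, 6]
C(30,6) mod 13 = ∏ C(n_i, k_i) mod 13
Digit binomials (mod 13): C(2,0) = 1; C(4,6) = 0 (k_i > n_i)
Product: 1 × 0 = 0 ≡ 0 (mod 13)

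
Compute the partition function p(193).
2168627105469

p(n) counts ways to write n as a sum of positive integers (order ignored).
Euler's pentagonal recurrence: p(k) = p(k-1) + p(k-2) - p(k-5) - p(k-7) + p(k-12) + p(k-15) - ... (offsets j(3j∓1)/2, signs ++--, p(0)=1, p(<0)=0).
DP table for k = 0..192: p(0)=1, p(1)=1, p(2)=2, p(3)=3, p(4)=5, p(5)=7, p(6)=11, p(7)=15, p(8)=22, p(9)=30, p(10)=42, p(11)=56, p(12)=77, p(13)=101, p(14)=135, p(15)=176, p(16)=231, p(17)=297, p(18)=385, p(19)=490, p(20)=627, p(21)=792, p(22)=1002, p(23)=1255, p(24)=1575, p(25)=1958, p(26)=2436, p(27)=3010, p(28)=3718, p(29)=4565, p(30)=5604, p(31)=6842, p(32)=8349, p(33)=10143, p(34)=12310, p(35)=14883, p(36)=17977, p(37)=21637, p(38)=26015, p(39)=31185, p(40)=37338, p(41)=44583, p(42)=53174, p(43)=63261, p(44)=75175, p(45)=89134, p(46)=105558, p(47)=124754, p(48)=147273, p(49)=173525, p(50)=204226, p(51)=239943, p(52)=281589, p(53)=329931, p(54)=386155, p(55)=451276, p(56)=526823, p(57)=614154, p(58)=715220, p(59)=831820, p(60)=966467, p(61)=1121505, p(62)=1300156, p(63)=1505499, p(64)=1741630, p(65)=2012558, p(66)=2323520, p(67)=2679689, p(68)=3087735, p(69)=3554345, p(70)=4087968, p(71)=4697205, p(72)=5392783, p(73)=6185689, p(74)=7089500, p(75)=8118264, p(76)=9289091, p(77)=10619863, p(78)=12132164, p(79)=13848650, p(80)=15796476, p(81)=18004327, p(82)=20506255, p(83)=23338469, p(84)=26543660, p(85)=30167357, p(86)=34262962, p(87)=38887673, p(88)=44108109, p(89)=49995925, p(90)=56634173, p(91)=64112359, p(92)=72533807, p(93)=82010177, p(94)=92669720, p(95)=104651419, p(96)=118114304, p(97)=133230930, p(98)=150198136, p(99)=169229875, p(100)=190569292, p(101)=214481126, p(102)=241265379, p(103)=271248950, p(104)=304801365, p(105)=342325709, p(106)=384276336, p(107)=431149389, p(108)=483502844, p(109)=541946240, p(110)=607163746, p(111)=679903203, p(112)=761002156, p(113)=851376628, p(114)=952050665, p(115)=1064144451, p(116)=1188908248, p(117)=1327710076, p(118)=1482074143, p(119)=1653668665, p(120)=1844349560, p(121)=2056148051, p(122)=2291320912, p(123)=2552338241, p(124)=2841940500, p(125)=3163127352, p(126)=3519222692, p(127)=3913864295, p(128)=4351078600, p(129)=4835271870, p(130)=5371315400, p(131)=5964539504, p(132)=6620830889, p(133)=7346629512, p(134)=8149040695, p(135)=9035836076, p(136)=10015581680, p(137)=11097645016, p(138)=12292341831, p(139)=13610949895, p(140)=15065878135, p(141)=16670689208, p(142)=18440293320, p(143)=20390982757, p(144)=22540654445, p(145)=24908858009, p(146)=27517052599, p(147)=30388671978, p(148)=33549419497, p(149)=37027355200, p(150)=40853235313, p(151)=45060624582, p(152)=49686288421, p(153)=54770336324, p(154)=60356673280, p(155)=66493182097, p(156)=73232243759, p(157)=80630964769, p(158)=88751778802, p(159)=97662728555, p(160)=107438159466, p(161)=118159068427, p(162)=129913904637, p(163)=142798995930, p(164)=156919475295, p(165)=172389800255, p(166)=189334822579, p(167)=207890420102, p(168)=228204732751, p(169)=250438925115, p(170)=274768617130, p(171)=301384802048, p(172)=330495499613, p(173)=362326859895, p(174)=397125074750, p(175)=435157697830, p(176)=476715857290, p(177)=522115831195, p(178)=571701605655, p(179)=625846753120, p(180)=684957390936, p(181)=749474411781, p(182)=819876908323, p(183)=896684817527, p(184)=980462880430, p(185)=1071823774337, p(186)=1171432692373, p(187)=1280011042268, p(188)=1398341745571, p(189)=1527273599625, p(190)=1667727404093, p(191)=1820701100652, p(192)=1987276856363.
Final step: p(193) = p(192) + p(191) - p(188) - p(186) + p(181) + p(178) - p(171) - p(167) + p(158) + p(153) - p(142) - p(136) + p(123) + p(116) - p(101) - p(93) + p(76) + p(67) - p(48) - p(38) + p(17) + p(6)
= 1987276856363 + 1820701100652 - 1398341745571 - 1171432692373 + 749474411781 + 571701605655 - 301384802048 - 207890420102 + 88751778802 + 54770336324 - 18440293320 - 10015581680 + 2552338241 + 1188908248 - 214481126 - 82010177 + 9289091 + 2679689 - 147273 - 26015 + 297 + 11
= 2168627105469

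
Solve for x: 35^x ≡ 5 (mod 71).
42

Baby-step giant-step with step n = ⌈√71⌉ = 9.
Baby steps 35^j mod 71 (j:value) for j=0..8: 0:1, 1:35, 2:18, 3:62, 4:40, 5:51, 6:10, 7:66, 8:38.
Giant-step multiplier: 35^(-9) ≡ 35^(70-9) = 35^61 ≡ 56 (mod 71).
Giant steps γ_i = 5·56^i mod 71: γ_0=5, γ_1=67, γ_2=60, γ_3=23, γ_4=10 (in table at j=6).
x = i·n + j = 4·9 + 6 = 42.
Check: 35^42 ≡ 5 (mod 71).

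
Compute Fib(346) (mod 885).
58

Matrix identity: Q^n = [[F_(n+1), F_n], [F_n, F_(n-1)]] with Q = [[1,1],[1,0]].
n = 346 = 101011010₂. Square-and-multiply, entries mod 885:
Q^1 = [[1,1],[1,0]]
Q^2 = (Q^1)² = [[2,1],[1,1]]
Q^5 = (Q^2)²·Q = [[8,5],[5,3]]
Q^10 = (Q^5)² = [[89,55],[55,34]]
Q^21 = (Q^10)²·Q = [[11,326],[326,570]]
Q^43 = (Q^21)²·Q = [[213,197],[197,16]]
Q^86 = (Q^43)² = [[103,863],[863,125]]
Q^173 = (Q^86)²·Q = [[767,473],[473,294]]
Q^346 = (Q^173)² = [[473,58],[58,415]]
F_346 mod 885 = Q^346[0][1] = 58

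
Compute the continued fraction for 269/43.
[6; 3, 1, 10]

Euclidean algorithm steps:
269 = 6 × 43 + 11
43 = 3 × 11 + 10
11 = 1 × 10 + 1
10 = 10 × 1 + 0
Continued fraction: [6; 3, 1, 10]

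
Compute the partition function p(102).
241265379

p(n) counts ways to write n as a sum of positive integers (order ignored).
Euler's pentagonal recurrence: p(k) = p(k-1) + p(k-2) - p(k-5) - p(k-7) + p(k-12) + p(k-15) - ... (offsets j(3j∓1)/2, signs ++--, p(0)=1, p(<0)=0).
DP table for k = 0..101: p(0)=1, p(1)=1, p(2)=2, p(3)=3, p(4)=5, p(5)=7, p(6)=11, p(7)=15, p(8)=22, p(9)=30, p(10)=42, p(11)=56, p(12)=77, p(13)=101, p(14)=135, p(15)=176, p(16)=231, p(17)=297, p(18)=385, p(19)=490, p(20)=627, p(21)=792, p(22)=1002, p(23)=1255, p(24)=1575, p(25)=1958, p(26)=2436, p(27)=3010, p(28)=3718, p(29)=4565, p(30)=5604, p(31)=6842, p(32)=8349, p(33)=10143, p(34)=12310, p(35)=14883, p(36)=17977, p(37)=21637, p(38)=26015, p(39)=31185, p(40)=37338, p(41)=44583, p(42)=53174, p(43)=63261, p(44)=75175, p(45)=89134, p(46)=105558, p(47)=124754, p(48)=147273, p(49)=173525, p(50)=204226, p(51)=239943, p(52)=281589, p(53)=329931, p(54)=386155, p(55)=451276, p(56)=526823, p(57)=614154, p(58)=715220, p(59)=831820, p(60)=966467, p(61)=1121505, p(62)=1300156, p(63)=1505499, p(64)=1741630, p(65)=2012558, p(66)=2323520, p(67)=2679689, p(68)=3087735, p(69)=3554345, p(70)=4087968, p(71)=4697205, p(72)=5392783, p(73)=6185689, p(74)=7089500, p(75)=8118264, p(76)=9289091, p(77)=10619863, p(78)=12132164, p(79)=13848650, p(80)=15796476, p(81)=18004327, p(82)=20506255, p(83)=23338469, p(84)=26543660, p(85)=30167357, p(86)=34262962, p(87)=38887673, p(88)=44108109, p(89)=49995925, p(90)=56634173, p(91)=64112359, p(92)=72533807, p(93)=82010177, p(94)=92669720, p(95)=104651419, p(96)=118114304, p(97)=133230930, p(98)=150198136, p(99)=169229875, p(100)=190569292, p(101)=214481126.
Final step: p(102) = p(101) + p(100) - p(97) - p(95) + p(90) + p(87) - p(80) - p(76) + p(67) + p(62) - p(51) - p(45) + p(32) + p(25) - p(10) - p(2)
= 214481126 + 190569292 - 133230930 - 104651419 + 56634173 + 38887673 - 15796476 - 9289091 + 2679689 + 1300156 - 239943 - 89134 + 8349 + 1958 - 42 - 2
= 241265379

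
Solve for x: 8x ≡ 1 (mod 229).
86

gcd(8, 229) = 1, so the inverse exists.
Extended Euclidean algorithm on (229, 8):
229 = 28 × 8 + 5  ⟹  5 = (1)·229 + (-28)·8
8 = 1 × 5 + 3  ⟹  3 = (-1)·229 + (29)·8
5 = 1 × 3 + 2  ⟹  2 = (2)·229 + (-57)·8
3 = 1 × 2 + 1  ⟹  1 = (-3)·229 + (86)·8
So (86)·8 ≡ 1 (mod 229), i.e. 8^(-1) ≡ 86 (mod 229).
Check: 8 × 86 = 688 ≡ 1 (mod 229)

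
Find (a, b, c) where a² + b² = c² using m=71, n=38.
(3597, 5396, 6485)

Euclid's formula: a = m² - n², b = 2mn, c = m² + n²
m = 71, n = 38
a = 71² - 38² = 5041 - 1444 = 3597
b = 2 × 71 × 38 = 5396
c = 71² + 38² = 5041 + 1444 = 6485
Verification: 3597² + 5396² = 12938409 + 29116816 = 42055225 = 6485² ✓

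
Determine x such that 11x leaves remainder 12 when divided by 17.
x ≡ 15 (mod 17)

gcd(11, 17) = 1, which divides 12, so solutions exist.
Find 11^(-1) mod 17 by the extended Euclidean algorithm:
17 = 1 × 11 + 6  ⟹  6 = (1)·17 + (-1)·11
11 = 1 × 6 + 5  ⟹  5 = (-1)·17 + (2)·11
6 = 1 × 5 + 1  ⟹  1 = (2)·17 + (-3)·11
So (-3)·11 ≡ 1 (mod 17), i.e. 11^(-1) ≡ -3 ≡ 14 (mod 17).
x ≡ 14 × 12 = 168 ≡ 15 (mod 17).
Check: 11 × 15 = 165 ≡ 12 (mod 17).
Unique solution: x ≡ 15 (mod 17)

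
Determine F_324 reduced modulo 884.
272

Matrix identity: Q^n = [[F_(n+1), F_n], [F_n, F_(n-1)]] with Q = [[1,1],[1,0]].
n = 324 = 101000100₂. Square-and-multiply, entries mod 884:
Q^1 = [[1,1],[1,0]]
Q^2 = (Q^1)² = [[2,1],[1,1]]
Q^5 = (Q^2)²·Q = [[8,5],[5,3]]
Q^10 = (Q^5)² = [[89,55],[55,34]]
Q^20 = (Q^10)² = [[338,577],[577,645]]
Q^40 = (Q^20)² = [[753,547],[547,206]]
Q^81 = (Q^40)²·Q = [[259,782],[782,361]]
Q^162 = (Q^81)² = [[577,408],[408,169]]
Q^324 = (Q^162)² = [[817,272],[272,545]]
F_324 mod 884 = Q^324[0][1] = 272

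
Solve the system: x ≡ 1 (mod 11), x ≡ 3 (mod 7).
45

Using Chinese Remainder Theorem:
M = 11 × 7 = 77
M1 = 7, M2 = 11
y1 = 7^(-1) mod 11 = 8
y2 = 11^(-1) mod 7 = 2
x = (1×7×8 + 3×11×2) mod 77 = 45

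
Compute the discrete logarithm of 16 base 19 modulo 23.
2

Baby-step giant-step with step n = ⌈√23⌉ = 5.
Baby steps 19^j mod 23 (j:value) for j=0..4: 0:1, 1:19, 2:16, 3:5, 4:3.
h = 16 is already in the table at j=2, so x = 2.
Check: 19^2 ≡ 16 (mod 23).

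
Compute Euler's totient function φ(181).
180

181 = 181
φ(n) = n × ∏(1 - 1/p) for each prime p dividing n
φ(181) = 181 × (1 - 1/181) = 180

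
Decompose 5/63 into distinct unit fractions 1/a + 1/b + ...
1/13 + 1/410 + 1/335790

Greedy algorithm:
5/63: ceiling(63/5) = 13, use 1/13
2/819: ceiling(819/2) = 410, use 1/410
1/335790: ceiling(335790/1) = 335790, use 1/335790
Result: 5/63 = 1/13 + 1/410 + 1/335790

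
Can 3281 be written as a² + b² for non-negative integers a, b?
16² + 55² (a=16, b=55)

Factorization: 3281 = 17 × 193
By Fermat: n is sum of two squares iff every prime p ≡ 3 (mod 4) appears to even power.
All primes ≡ 3 (mod 4) appear to even power.
Search a = 0, 1, 2, … for 3281 - a² a perfect square: first hit at a = 16: 3281 - 256 = 3025 = 55².
3281 = 16² + 55² = 256 + 3025 ✓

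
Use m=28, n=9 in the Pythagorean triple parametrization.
(703, 504, 865)

Euclid's formula: a = m² - n², b = 2mn, c = m² + n²
m = 28, n = 9
a = 28² - 9² = 784 - 81 = 703
b = 2 × 28 × 9 = 504
c = 28² + 9² = 784 + 81 = 865
Verification: 703² + 504² = 494209 + 254016 = 748225 = 865² ✓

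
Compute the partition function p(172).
330495499613

p(n) counts ways to write n as a sum of positive integers (order ignored).
Euler's pentagonal recurrence: p(k) = p(k-1) + p(k-2) - p(k-5) - p(k-7) + p(k-12) + p(k-15) - ... (offsets j(3j∓1)/2, signs ++--, p(0)=1, p(<0)=0).
DP table for k = 0..171: p(0)=1, p(1)=1, p(2)=2, p(3)=3, p(4)=5, p(5)=7, p(6)=11, p(7)=15, p(8)=22, p(9)=30, p(10)=42, p(11)=56, p(12)=77, p(13)=101, p(14)=135, p(15)=176, p(16)=231, p(17)=297, p(18)=385, p(19)=490, p(20)=627, p(21)=792, p(22)=1002, p(23)=1255, p(24)=1575, p(25)=1958, p(26)=2436, p(27)=3010, p(28)=3718, p(29)=4565, p(30)=5604, p(31)=6842, p(32)=8349, p(33)=10143, p(34)=12310, p(35)=14883, p(36)=17977, p(37)=21637, p(38)=26015, p(39)=31185, p(40)=37338, p(41)=44583, p(42)=53174, p(43)=63261, p(44)=75175, p(45)=89134, p(46)=105558, p(47)=124754, p(48)=147273, p(49)=173525, p(50)=204226, p(51)=239943, p(52)=281589, p(53)=329931, p(54)=386155, p(55)=451276, p(56)=526823, p(57)=614154, p(58)=715220, p(59)=831820, p(60)=966467, p(61)=1121505, p(62)=1300156, p(63)=1505499, p(64)=1741630, p(65)=2012558, p(66)=2323520, p(67)=2679689, p(68)=3087735, p(69)=3554345, p(70)=4087968, p(71)=4697205, p(72)=5392783, p(73)=6185689, p(74)=7089500, p(75)=8118264, p(76)=9289091, p(77)=10619863, p(78)=12132164, p(79)=13848650, p(80)=15796476, p(81)=18004327, p(82)=20506255, p(83)=23338469, p(84)=26543660, p(85)=30167357, p(86)=34262962, p(87)=38887673, p(88)=44108109, p(89)=49995925, p(90)=56634173, p(91)=64112359, p(92)=72533807, p(93)=82010177, p(94)=92669720, p(95)=104651419, p(96)=118114304, p(97)=133230930, p(98)=150198136, p(99)=169229875, p(100)=190569292, p(101)=214481126, p(102)=241265379, p(103)=271248950, p(104)=304801365, p(105)=342325709, p(106)=384276336, p(107)=431149389, p(108)=483502844, p(109)=541946240, p(110)=607163746, p(111)=679903203, p(112)=761002156, p(113)=851376628, p(114)=952050665, p(115)=1064144451, p(116)=1188908248, p(117)=1327710076, p(118)=1482074143, p(119)=1653668665, p(120)=1844349560, p(121)=2056148051, p(122)=2291320912, p(123)=2552338241, p(124)=2841940500, p(125)=3163127352, p(126)=3519222692, p(127)=3913864295, p(128)=4351078600, p(129)=4835271870, p(130)=5371315400, p(131)=5964539504, p(132)=6620830889, p(133)=7346629512, p(134)=8149040695, p(135)=9035836076, p(136)=10015581680, p(137)=11097645016, p(138)=12292341831, p(139)=13610949895, p(140)=15065878135, p(141)=16670689208, p(142)=18440293320, p(143)=20390982757, p(144)=22540654445, p(145)=24908858009, p(146)=27517052599, p(147)=30388671978, p(148)=33549419497, p(149)=37027355200, p(150)=40853235313, p(151)=45060624582, p(152)=49686288421, p(153)=54770336324, p(154)=60356673280, p(155)=66493182097, p(156)=73232243759, p(157)=80630964769, p(158)=88751778802, p(159)=97662728555, p(160)=107438159466, p(161)=118159068427, p(162)=129913904637, p(163)=142798995930, p(164)=156919475295, p(165)=172389800255, p(166)=189334822579, p(167)=207890420102, p(168)=228204732751, p(169)=250438925115, p(170)=274768617130, p(171)=301384802048.
Final step: p(172) = p(171) + p(170) - p(167) - p(165) + p(160) + p(157) - p(150) - p(146) + p(137) + p(132) - p(121) - p(115) + p(102) + p(95) - p(80) - p(72) + p(55) + p(46) - p(27) - p(17)
= 301384802048 + 274768617130 - 207890420102 - 172389800255 + 107438159466 + 80630964769 - 40853235313 - 27517052599 + 11097645016 + 6620830889 - 2056148051 - 1064144451 + 241265379 + 104651419 - 15796476 - 5392783 + 451276 + 105558 - 3010 - 297
= 330495499613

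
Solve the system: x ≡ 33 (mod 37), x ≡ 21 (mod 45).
921

Using Chinese Remainder Theorem:
M = 37 × 45 = 1665
M1 = 45, M2 = 37
y1 = 45^(-1) mod 37 = 14
y2 = 37^(-1) mod 45 = 28
x = (33×45×14 + 21×37×28) mod 1665 = 921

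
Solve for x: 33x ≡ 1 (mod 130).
67

gcd(33, 130) = 1, so the inverse exists.
Extended Euclidean algorithm on (130, 33):
130 = 3 × 33 + 31  ⟹  31 = (1)·130 + (-3)·33
33 = 1 × 31 + 2  ⟹  2 = (-1)·130 + (4)·33
31 = 15 × 2 + 1  ⟹  1 = (16)·130 + (-63)·33
So (-63)·33 ≡ 1 (mod 130), i.e. 33^(-1) ≡ -63 ≡ 67 (mod 130).
Check: 33 × 67 = 2211 ≡ 1 (mod 130)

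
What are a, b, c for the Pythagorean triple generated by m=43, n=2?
(1845, 172, 1853)

Euclid's formula: a = m² - n², b = 2mn, c = m² + n²
m = 43, n = 2
a = 43² - 2² = 1849 - 4 = 1845
b = 2 × 43 × 2 = 172
c = 43² + 2² = 1849 + 4 = 1853
Verification: 1845² + 172² = 3404025 + 29584 = 3433609 = 1853² ✓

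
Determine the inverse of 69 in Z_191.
36

gcd(69, 191) = 1, so the inverse exists.
Extended Euclidean algorithm on (191, 69):
191 = 2 × 69 + 53  ⟹  53 = (1)·191 + (-2)·69
69 = 1 × 53 + 16  ⟹  16 = (-1)·191 + (3)·69
53 = 3 × 16 + 5  ⟹  5 = (4)·191 + (-11)·69
16 = 3 × 5 + 1  ⟹  1 = (-13)·191 + (36)·69
So (36)·69 ≡ 1 (mod 191), i.e. 69^(-1) ≡ 36 (mod 191).
Check: 69 × 36 = 2484 ≡ 1 (mod 191)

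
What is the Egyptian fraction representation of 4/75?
1/19 + 1/1425

Greedy algorithm:
4/75: ceiling(75/4) = 19, use 1/19
1/1425: ceiling(1425/1) = 1425, use 1/1425
Result: 4/75 = 1/19 + 1/1425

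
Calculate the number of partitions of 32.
8349

p(n) counts ways to write n as a sum of positive integers (order ignored).
Euler's pentagonal recurrence: p(k) = p(k-1) + p(k-2) - p(k-5) - p(k-7) + p(k-12) + p(k-15) - ... (offsets j(3j∓1)/2, signs ++--, p(0)=1, p(<0)=0).
DP table for k = 0..31: p(0)=1, p(1)=1, p(2)=2, p(3)=3, p(4)=5, p(5)=7, p(6)=11, p(7)=15, p(8)=22, p(9)=30, p(10)=42, p(11)=56, p(12)=77, p(13)=101, p(14)=135, p(15)=176, p(16)=231, p(17)=297, p(18)=385, p(19)=490, p(20)=627, p(21)=792, p(22)=1002, p(23)=1255, p(24)=1575, p(25)=1958, p(26)=2436, p(27)=3010, p(28)=3718, p(29)=4565, p(30)=5604, p(31)=6842.
Final step: p(32) = p(31) + p(30) - p(27) - p(25) + p(20) + p(17) - p(10) - p(6)
= 6842 + 5604 - 3010 - 1958 + 627 + 297 - 42 - 11
= 8349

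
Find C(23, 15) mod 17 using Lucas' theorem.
0

Using Lucas' theorem:
Write n=23 and k=15 in base 17:
n in base 17: [1, 6]
k in base 17: [0, 15]
C(23,15) mod 17 = ∏ C(n_i, k_i) mod 17
Digit binomials (mod 17): C(1,0) = 1; C(6,15) = 0 (k_i > n_i)
Product: 1 × 0 = 0 ≡ 0 (mod 17)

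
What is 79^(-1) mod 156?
79

gcd(79, 156) = 1, so the inverse exists.
Extended Euclidean algorithm on (156, 79):
156 = 1 × 79 + 77  ⟹  77 = (1)·156 + (-1)·79
79 = 1 × 77 + 2  ⟹  2 = (-1)·156 + (2)·79
77 = 38 × 2 + 1  ⟹  1 = (39)·156 + (-77)·79
So (-77)·79 ≡ 1 (mod 156), i.e. 79^(-1) ≡ -77 ≡ 79 (mod 156).
Check: 79 × 79 = 6241 ≡ 1 (mod 156)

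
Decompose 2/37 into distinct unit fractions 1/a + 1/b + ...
1/19 + 1/703

Greedy algorithm:
2/37: ceiling(37/2) = 19, use 1/19
1/703: ceiling(703/1) = 703, use 1/703
Result: 2/37 = 1/19 + 1/703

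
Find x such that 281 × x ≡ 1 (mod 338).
83

gcd(281, 338) = 1, so the inverse exists.
Extended Euclidean algorithm on (338, 281):
338 = 1 × 281 + 57  ⟹  57 = (1)·338 + (-1)·281
281 = 4 × 57 + 53  ⟹  53 = (-4)·338 + (5)·281
57 = 1 × 53 + 4  ⟹  4 = (5)·338 + (-6)·281
53 = 13 × 4 + 1  ⟹  1 = (-69)·338 + (83)·281
So (83)·281 ≡ 1 (mod 338), i.e. 281^(-1) ≡ 83 (mod 338).
Check: 281 × 83 = 23323 ≡ 1 (mod 338)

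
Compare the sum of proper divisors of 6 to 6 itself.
perfect

Proper divisors of 6: sum = 1 + 2 + 3 = 6
Since 6 = 6, 6 is perfect.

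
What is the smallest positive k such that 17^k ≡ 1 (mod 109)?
36

109 is prime, so ord(17) divides φ(109) = 108.
Divisors of 108: 1, 2, 3, 4, 6, 9, 12, 18, 27, 36, 54, 108.
Repeated squaring: 17^1 ≡ 17, 17^2 ≡ 71, 17^4 ≡ 27, 17^8 ≡ 75, 17^16 ≡ 66, 17^32 ≡ 105, 17^64 ≡ 16 (mod 109).
Test 17^d mod 109 for each divisor d in increasing order:
17^1 ≡ 17
17^2 ≡ 71
17^3 = 17^2·17^1 ≡ 8
17^4 ≡ 27
17^6 = 17^4·17^2 ≡ 64
17^9 = 17^8·17^1 ≡ 76
17^12 = 17^8·17^4 ≡ 63
17^18 = 17^16·17^2 ≡ 108
17^27 = 17^16·17^8·17^2·17^1 ≡ 33
17^36 = 17^32·17^4 ≡ 1  ← first divisor giving 1
The order is 36.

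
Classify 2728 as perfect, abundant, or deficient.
abundant

Proper divisors of 2728: sum = 1 + 2 + 4 + 8 + 11 + 22 + 31 + 44 + 62 + 88 + 124 + 248 + 341 + 682 + 1364 = 3032
Since 3032 > 2728, 2728 is abundant.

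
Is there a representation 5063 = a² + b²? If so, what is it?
Not possible

Factorization: 5063 = 61 × 83
By Fermat: n is sum of two squares iff every prime p ≡ 3 (mod 4) appears to even power.
Prime(s) ≡ 3 (mod 4) with odd exponent: [(83, 1)]
Therefore 5063 cannot be expressed as a² + b².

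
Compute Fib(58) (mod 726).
373

Matrix identity: Q^n = [[F_(n+1), F_n], [F_n, F_(n-1)]] with Q = [[1,1],[1,0]].
n = 58 = 111010₂. Square-and-multiply, entries mod 726:
Q^1 = [[1,1],[1,0]]
Q^3 = (Q^1)²·Q = [[3,2],[2,1]]
Q^7 = (Q^3)²·Q = [[21,13],[13,8]]
Q^14 = (Q^7)² = [[610,377],[377,233]]
Q^29 = (Q^14)²·Q = [[44,221],[221,549]]
Q^58 = (Q^29)² = [[683,373],[373,310]]
F_58 mod 726 = Q^58[0][1] = 373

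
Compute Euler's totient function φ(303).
200

303 = 3 × 101
φ(n) = n × ∏(1 - 1/p) for each prime p dividing n
φ(303) = 303 × (1 - 1/3) × (1 - 1/101) = 200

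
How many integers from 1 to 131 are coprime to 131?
130

131 = 131
φ(n) = n × ∏(1 - 1/p) for each prime p dividing n
φ(131) = 131 × (1 - 1/131) = 130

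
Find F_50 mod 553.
85

Matrix identity: Q^n = [[F_(n+1), F_n], [F_n, F_(n-1)]] with Q = [[1,1],[1,0]].
n = 50 = 110010₂. Square-and-multiply, entries mod 553:
Q^1 = [[1,1],[1,0]]
Q^3 = (Q^1)²·Q = [[3,2],[2,1]]
Q^6 = (Q^3)² = [[13,8],[8,5]]
Q^12 = (Q^6)² = [[233,144],[144,89]]
Q^25 = (Q^12)²·Q = [[286,370],[370,469]]
Q^50 = (Q^25)² = [[261,85],[85,176]]
F_50 mod 553 = Q^50[0][1] = 85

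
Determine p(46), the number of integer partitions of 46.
105558

p(n) counts ways to write n as a sum of positive integers (order ignored).
Euler's pentagonal recurrence: p(k) = p(k-1) + p(k-2) - p(k-5) - p(k-7) + p(k-12) + p(k-15) - ... (offsets j(3j∓1)/2, signs ++--, p(0)=1, p(<0)=0).
DP table for k = 0..45: p(0)=1, p(1)=1, p(2)=2, p(3)=3, p(4)=5, p(5)=7, p(6)=11, p(7)=15, p(8)=22, p(9)=30, p(10)=42, p(11)=56, p(12)=77, p(13)=101, p(14)=135, p(15)=176, p(16)=231, p(17)=297, p(18)=385, p(19)=490, p(20)=627, p(21)=792, p(22)=1002, p(23)=1255, p(24)=1575, p(25)=1958, p(26)=2436, p(27)=3010, p(28)=3718, p(29)=4565, p(30)=5604, p(31)=6842, p(32)=8349, p(33)=10143, p(34)=12310, p(35)=14883, p(36)=17977, p(37)=21637, p(38)=26015, p(39)=31185, p(40)=37338, p(41)=44583, p(42)=53174, p(43)=63261, p(44)=75175, p(45)=89134.
Final step: p(46) = p(45) + p(44) - p(41) - p(39) + p(34) + p(31) - p(24) - p(20) + p(11) + p(6)
= 89134 + 75175 - 44583 - 31185 + 12310 + 6842 - 1575 - 627 + 56 + 11
= 105558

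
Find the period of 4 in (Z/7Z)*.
3

7 is prime, so ord(4) divides φ(7) = 6.
Divisors of 6: 1, 2, 3, 6.
Repeated squaring: 4^1 ≡ 4, 4^2 ≡ 2, 4^4 ≡ 4 (mod 7).
Test 4^d mod 7 for each divisor d in increasing order:
4^1 ≡ 4
4^2 ≡ 2
4^3 = 4^2·4^1 ≡ 1  ← first divisor giving 1
The order is 3.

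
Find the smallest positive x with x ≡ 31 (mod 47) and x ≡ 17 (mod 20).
877

Using Chinese Remainder Theorem:
M = 47 × 20 = 940
M1 = 20, M2 = 47
y1 = 20^(-1) mod 47 = 40
y2 = 47^(-1) mod 20 = 3
x = (31×20×40 + 17×47×3) mod 940 = 877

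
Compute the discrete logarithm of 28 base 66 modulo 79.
19

Baby-step giant-step with step n = ⌈√79⌉ = 9.
Baby steps 66^j mod 79 (j:value) for j=0..8: 0:1, 1:66, 2:11, 3:15, 4:42, 5:7, 6:67, 7:77, 8:26.
Giant-step multiplier: 66^(-9) ≡ 66^(78-9) = 66^69 ≡ 61 (mod 79).
Giant steps γ_i = 28·61^i mod 79: γ_0=28, γ_1=49, γ_2=66 (in table at j=1).
x = i·n + j = 2·9 + 1 = 19.
Check: 66^19 ≡ 28 (mod 79).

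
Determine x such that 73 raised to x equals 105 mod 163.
135

Baby-step giant-step with step n = ⌈√163⌉ = 13.
Baby steps 73^j mod 163 (j:value) for j=0..12: 0:1, 1:73, 2:113, 3:99, 4:55, 5:103, 6:21, 7:66, 8:91, 9:123, 10:14, 11:44, 12:115.
Giant-step multiplier: 73^(-13) ≡ 73^(162-13) = 73^149 ≡ 2 (mod 163).
Giant steps γ_i = 105·2^i mod 163: γ_0=105, γ_1=47, γ_2=94, γ_3=25, γ_4=50, γ_5=100, γ_6=37, γ_7=74, γ_8=148, γ_9=133, γ_10=103 (in table at j=5).
x = i·n + j = 10·13 + 5 = 135.
Check: 73^135 ≡ 105 (mod 163).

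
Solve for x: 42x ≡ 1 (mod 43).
42

gcd(42, 43) = 1, so the inverse exists.
Extended Euclidean algorithm on (43, 42):
43 = 1 × 42 + 1  ⟹  1 = (1)·43 + (-1)·42
So (-1)·42 ≡ 1 (mod 43), i.e. 42^(-1) ≡ -1 ≡ 42 (mod 43).
Check: 42 × 42 = 1764 ≡ 1 (mod 43)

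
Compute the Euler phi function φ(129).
84

129 = 3 × 43
φ(n) = n × ∏(1 - 1/p) for each prime p dividing n
φ(129) = 129 × (1 - 1/3) × (1 - 1/43) = 84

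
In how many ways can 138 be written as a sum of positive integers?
12292341831

p(n) counts ways to write n as a sum of positive integers (order ignored).
Euler's pentagonal recurrence: p(k) = p(k-1) + p(k-2) - p(k-5) - p(k-7) + p(k-12) + p(k-15) - ... (offsets j(3j∓1)/2, signs ++--, p(0)=1, p(<0)=0).
DP table for k = 0..137: p(0)=1, p(1)=1, p(2)=2, p(3)=3, p(4)=5, p(5)=7, p(6)=11, p(7)=15, p(8)=22, p(9)=30, p(10)=42, p(11)=56, p(12)=77, p(13)=101, p(14)=135, p(15)=176, p(16)=231, p(17)=297, p(18)=385, p(19)=490, p(20)=627, p(21)=792, p(22)=1002, p(23)=1255, p(24)=1575, p(25)=1958, p(26)=2436, p(27)=3010, p(28)=3718, p(29)=4565, p(30)=5604, p(31)=6842, p(32)=8349, p(33)=10143, p(34)=12310, p(35)=14883, p(36)=17977, p(37)=21637, p(38)=26015, p(39)=31185, p(40)=37338, p(41)=44583, p(42)=53174, p(43)=63261, p(44)=75175, p(45)=89134, p(46)=105558, p(47)=124754, p(48)=147273, p(49)=173525, p(50)=204226, p(51)=239943, p(52)=281589, p(53)=329931, p(54)=386155, p(55)=451276, p(56)=526823, p(57)=614154, p(58)=715220, p(59)=831820, p(60)=966467, p(61)=1121505, p(62)=1300156, p(63)=1505499, p(64)=1741630, p(65)=2012558, p(66)=2323520, p(67)=2679689, p(68)=3087735, p(69)=3554345, p(70)=4087968, p(71)=4697205, p(72)=5392783, p(73)=6185689, p(74)=7089500, p(75)=8118264, p(76)=9289091, p(77)=10619863, p(78)=12132164, p(79)=13848650, p(80)=15796476, p(81)=18004327, p(82)=20506255, p(83)=23338469, p(84)=26543660, p(85)=30167357, p(86)=34262962, p(87)=38887673, p(88)=44108109, p(89)=49995925, p(90)=56634173, p(91)=64112359, p(92)=72533807, p(93)=82010177, p(94)=92669720, p(95)=104651419, p(96)=118114304, p(97)=133230930, p(98)=150198136, p(99)=169229875, p(100)=190569292, p(101)=214481126, p(102)=241265379, p(103)=271248950, p(104)=304801365, p(105)=342325709, p(106)=384276336, p(107)=431149389, p(108)=483502844, p(109)=541946240, p(110)=607163746, p(111)=679903203, p(112)=761002156, p(113)=851376628, p(114)=952050665, p(115)=1064144451, p(116)=1188908248, p(117)=1327710076, p(118)=1482074143, p(119)=1653668665, p(120)=1844349560, p(121)=2056148051, p(122)=2291320912, p(123)=2552338241, p(124)=2841940500, p(125)=3163127352, p(126)=3519222692, p(127)=3913864295, p(128)=4351078600, p(129)=4835271870, p(130)=5371315400, p(131)=5964539504, p(132)=6620830889, p(133)=7346629512, p(134)=8149040695, p(135)=9035836076, p(136)=10015581680, p(137)=11097645016.
Final step: p(138) = p(137) + p(136) - p(133) - p(131) + p(126) + p(123) - p(116) - p(112) + p(103) + p(98) - p(87) - p(81) + p(68) + p(61) - p(46) - p(38) + p(21) + p(12)
= 11097645016 + 10015581680 - 7346629512 - 5964539504 + 3519222692 + 2552338241 - 1188908248 - 761002156 + 271248950 + 150198136 - 38887673 - 18004327 + 3087735 + 1121505 - 105558 - 26015 + 792 + 77
= 12292341831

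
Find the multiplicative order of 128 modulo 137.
68

137 is prime, so ord(128) divides φ(137) = 136.
Divisors of 136: 1, 2, 4, 8, 17, 34, 68, 136.
Repeated squaring: 128^1 ≡ 128, 128^2 ≡ 81, 128^4 ≡ 122, 128^8 ≡ 88, 128^16 ≡ 72, 128^32 ≡ 115, 128^64 ≡ 73, 128^128 ≡ 123 (mod 137).
Test 128^d mod 137 for each divisor d in increasing order:
128^1 ≡ 128
128^2 ≡ 81
128^4 ≡ 122
128^8 ≡ 88
128^17 = 128^16·128^1 ≡ 37
128^34 = 128^32·128^2 ≡ 136
128^68 = 128^64·128^4 ≡ 1  ← first divisor giving 1
The order is 68.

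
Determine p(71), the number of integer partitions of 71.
4697205

p(n) counts ways to write n as a sum of positive integers (order ignored).
Euler's pentagonal recurrence: p(k) = p(k-1) + p(k-2) - p(k-5) - p(k-7) + p(k-12) + p(k-15) - ... (offsets j(3j∓1)/2, signs ++--, p(0)=1, p(<0)=0).
DP table for k = 0..70: p(0)=1, p(1)=1, p(2)=2, p(3)=3, p(4)=5, p(5)=7, p(6)=11, p(7)=15, p(8)=22, p(9)=30, p(10)=42, p(11)=56, p(12)=77, p(13)=101, p(14)=135, p(15)=176, p(16)=231, p(17)=297, p(18)=385, p(19)=490, p(20)=627, p(21)=792, p(22)=1002, p(23)=1255, p(24)=1575, p(25)=1958, p(26)=2436, p(27)=3010, p(28)=3718, p(29)=4565, p(30)=5604, p(31)=6842, p(32)=8349, p(33)=10143, p(34)=12310, p(35)=14883, p(36)=17977, p(37)=21637, p(38)=26015, p(39)=31185, p(40)=37338, p(41)=44583, p(42)=53174, p(43)=63261, p(44)=75175, p(45)=89134, p(46)=105558, p(47)=124754, p(48)=147273, p(49)=173525, p(50)=204226, p(51)=239943, p(52)=281589, p(53)=329931, p(54)=386155, p(55)=451276, p(56)=526823, p(57)=614154, p(58)=715220, p(59)=831820, p(60)=966467, p(61)=1121505, p(62)=1300156, p(63)=1505499, p(64)=1741630, p(65)=2012558, p(66)=2323520, p(67)=2679689, p(68)=3087735, p(69)=3554345, p(70)=4087968.
Final step: p(71) = p(70) + p(69) - p(66) - p(64) + p(59) + p(56) - p(49) - p(45) + p(36) + p(31) - p(20) - p(14) + p(1)
= 4087968 + 3554345 - 2323520 - 1741630 + 831820 + 526823 - 173525 - 89134 + 17977 + 6842 - 627 - 135 + 1
= 4697205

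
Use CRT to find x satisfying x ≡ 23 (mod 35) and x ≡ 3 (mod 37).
373

Using Chinese Remainder Theorem:
M = 35 × 37 = 1295
M1 = 37, M2 = 35
y1 = 37^(-1) mod 35 = 18
y2 = 35^(-1) mod 37 = 18
x = (23×37×18 + 3×35×18) mod 1295 = 373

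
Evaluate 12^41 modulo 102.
90

Repeated squaring. Binary of 41 = 101001.
12^1 ≡ 12 (mod 102); 12^2 ≡ 42 (mod 102); 12^4 ≡ 30 (mod 102); 12^8 ≡ 84 (mod 102); 12^16 ≡ 18 (mod 102); 12^32 ≡ 18 (mod 102)
12^41 = 12^1 × 12^8 × 12^32 ≡ 90 (mod 102)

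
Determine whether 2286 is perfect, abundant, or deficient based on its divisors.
abundant

Proper divisors of 2286: sum = 1 + 2 + 3 + 6 + 9 + 18 + 127 + 254 + 381 + 762 + 1143 = 2706
Since 2706 > 2286, 2286 is abundant.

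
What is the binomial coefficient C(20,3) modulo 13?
9

Using Lucas' theorem:
Write n=20 and k=3 in base 13:
n in base 13: [1, 7]
k in base 13: [0, 3]
C(20,3) mod 13 = ∏ C(n_i, k_i) mod 13
Digit binomials (mod 13): C(1,0) = 1; C(7,3) = 35 ≡ 9
Product: 1 × 9 = 9 ≡ 9 (mod 13)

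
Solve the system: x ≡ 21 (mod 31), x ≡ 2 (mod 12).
362

Using Chinese Remainder Theorem:
M = 31 × 12 = 372
M1 = 12, M2 = 31
y1 = 12^(-1) mod 31 = 13
y2 = 31^(-1) mod 12 = 7
x = (21×12×13 + 2×31×7) mod 372 = 362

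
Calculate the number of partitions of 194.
2366022741845

p(n) counts ways to write n as a sum of positive integers (order ignored).
Euler's pentagonal recurrence: p(k) = p(k-1) + p(k-2) - p(k-5) - p(k-7) + p(k-12) + p(k-15) - ... (offsets j(3j∓1)/2, signs ++--, p(0)=1, p(<0)=0).
DP table for k = 0..193: p(0)=1, p(1)=1, p(2)=2, p(3)=3, p(4)=5, p(5)=7, p(6)=11, p(7)=15, p(8)=22, p(9)=30, p(10)=42, p(11)=56, p(12)=77, p(13)=101, p(14)=135, p(15)=176, p(16)=231, p(17)=297, p(18)=385, p(19)=490, p(20)=627, p(21)=792, p(22)=1002, p(23)=1255, p(24)=1575, p(25)=1958, p(26)=2436, p(27)=3010, p(28)=3718, p(29)=4565, p(30)=5604, p(31)=6842, p(32)=8349, p(33)=10143, p(34)=12310, p(35)=14883, p(36)=17977, p(37)=21637, p(38)=26015, p(39)=31185, p(40)=37338, p(41)=44583, p(42)=53174, p(43)=63261, p(44)=75175, p(45)=89134, p(46)=105558, p(47)=124754, p(48)=147273, p(49)=173525, p(50)=204226, p(51)=239943, p(52)=281589, p(53)=329931, p(54)=386155, p(55)=451276, p(56)=526823, p(57)=614154, p(58)=715220, p(59)=831820, p(60)=966467, p(61)=1121505, p(62)=1300156, p(63)=1505499, p(64)=1741630, p(65)=2012558, p(66)=2323520, p(67)=2679689, p(68)=3087735, p(69)=3554345, p(70)=4087968, p(71)=4697205, p(72)=5392783, p(73)=6185689, p(74)=7089500, p(75)=8118264, p(76)=9289091, p(77)=10619863, p(78)=12132164, p(79)=13848650, p(80)=15796476, p(81)=18004327, p(82)=20506255, p(83)=23338469, p(84)=26543660, p(85)=30167357, p(86)=34262962, p(87)=38887673, p(88)=44108109, p(89)=49995925, p(90)=56634173, p(91)=64112359, p(92)=72533807, p(93)=82010177, p(94)=92669720, p(95)=104651419, p(96)=118114304, p(97)=133230930, p(98)=150198136, p(99)=169229875, p(100)=190569292, p(101)=214481126, p(102)=241265379, p(103)=271248950, p(104)=304801365, p(105)=342325709, p(106)=384276336, p(107)=431149389, p(108)=483502844, p(109)=541946240, p(110)=607163746, p(111)=679903203, p(112)=761002156, p(113)=851376628, p(114)=952050665, p(115)=1064144451, p(116)=1188908248, p(117)=1327710076, p(118)=1482074143, p(119)=1653668665, p(120)=1844349560, p(121)=2056148051, p(122)=2291320912, p(123)=2552338241, p(124)=2841940500, p(125)=3163127352, p(126)=3519222692, p(127)=3913864295, p(128)=4351078600, p(129)=4835271870, p(130)=5371315400, p(131)=5964539504, p(132)=6620830889, p(133)=7346629512, p(134)=8149040695, p(135)=9035836076, p(136)=10015581680, p(137)=11097645016, p(138)=12292341831, p(139)=13610949895, p(140)=15065878135, p(141)=16670689208, p(142)=18440293320, p(143)=20390982757, p(144)=22540654445, p(145)=24908858009, p(146)=27517052599, p(147)=30388671978, p(148)=33549419497, p(149)=37027355200, p(150)=40853235313, p(151)=45060624582, p(152)=49686288421, p(153)=54770336324, p(154)=60356673280, p(155)=66493182097, p(156)=73232243759, p(157)=80630964769, p(158)=88751778802, p(159)=97662728555, p(160)=107438159466, p(161)=118159068427, p(162)=129913904637, p(163)=142798995930, p(164)=156919475295, p(165)=172389800255, p(166)=189334822579, p(167)=207890420102, p(168)=228204732751, p(169)=250438925115, p(170)=274768617130, p(171)=301384802048, p(172)=330495499613, p(173)=362326859895, p(174)=397125074750, p(175)=435157697830, p(176)=476715857290, p(177)=522115831195, p(178)=571701605655, p(179)=625846753120, p(180)=684957390936, p(181)=749474411781, p(182)=819876908323, p(183)=896684817527, p(184)=980462880430, p(185)=1071823774337, p(186)=1171432692373, p(187)=1280011042268, p(188)=1398341745571, p(189)=1527273599625, p(190)=1667727404093, p(191)=1820701100652, p(192)=1987276856363, p(193)=2168627105469.
Final step: p(194) = p(193) + p(192) - p(189) - p(187) + p(182) + p(179) - p(172) - p(168) + p(159) + p(154) - p(143) - p(137) + p(124) + p(117) - p(102) - p(94) + p(77) + p(68) - p(49) - p(39) + p(18) + p(7)
= 2168627105469 + 1987276856363 - 1527273599625 - 1280011042268 + 819876908323 + 625846753120 - 330495499613 - 228204732751 + 97662728555 + 60356673280 - 20390982757 - 11097645016 + 2841940500 + 1327710076 - 241265379 - 92669720 + 10619863 + 3087735 - 173525 - 31185 + 385 + 15
= 2366022741845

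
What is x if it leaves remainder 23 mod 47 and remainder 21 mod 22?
681

Using Chinese Remainder Theorem:
M = 47 × 22 = 1034
M1 = 22, M2 = 47
y1 = 22^(-1) mod 47 = 15
y2 = 47^(-1) mod 22 = 15
x = (23×22×15 + 21×47×15) mod 1034 = 681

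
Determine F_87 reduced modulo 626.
306

Matrix identity: Q^n = [[F_(n+1), F_n], [F_n, F_(n-1)]] with Q = [[1,1],[1,0]].
n = 87 = 1010111₂. Square-and-multiply, entries mod 626:
Q^1 = [[1,1],[1,0]]
Q^2 = (Q^1)² = [[2,1],[1,1]]
Q^5 = (Q^2)²·Q = [[8,5],[5,3]]
Q^10 = (Q^5)² = [[89,55],[55,34]]
Q^21 = (Q^10)²·Q = [[183,304],[304,505]]
Q^43 = (Q^21)²·Q = [[147,79],[79,68]]
Q^87 = (Q^43)²·Q = [[389,306],[306,83]]
F_87 mod 626 = Q^87[0][1] = 306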